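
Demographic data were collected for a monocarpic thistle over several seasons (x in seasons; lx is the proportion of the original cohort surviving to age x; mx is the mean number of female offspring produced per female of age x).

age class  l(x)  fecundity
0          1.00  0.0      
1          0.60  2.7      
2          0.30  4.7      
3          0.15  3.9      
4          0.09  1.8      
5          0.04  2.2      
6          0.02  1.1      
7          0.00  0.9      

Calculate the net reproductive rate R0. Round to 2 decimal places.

3.89

lx·mx by age: 0, 1.62, 1.41, 0.585, 0.162, 0.088, 0.022, 0
R0 = Σ lx·mx = 3.887 → 3.89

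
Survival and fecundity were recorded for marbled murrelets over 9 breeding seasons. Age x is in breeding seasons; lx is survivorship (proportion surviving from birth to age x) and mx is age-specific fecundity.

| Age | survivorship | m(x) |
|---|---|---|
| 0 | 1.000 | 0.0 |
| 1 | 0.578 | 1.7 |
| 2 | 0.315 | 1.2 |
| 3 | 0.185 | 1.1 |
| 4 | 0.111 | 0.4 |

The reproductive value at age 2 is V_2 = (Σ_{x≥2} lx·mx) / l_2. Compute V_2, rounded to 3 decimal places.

1.987

lx·mx for x ≥ 2: 0.378, 0.2035, 0.0444 → sum = 0.6259
V_2 = 0.6259 / l_2 = 0.6259 / 0.315 = 1.986984… → 1.987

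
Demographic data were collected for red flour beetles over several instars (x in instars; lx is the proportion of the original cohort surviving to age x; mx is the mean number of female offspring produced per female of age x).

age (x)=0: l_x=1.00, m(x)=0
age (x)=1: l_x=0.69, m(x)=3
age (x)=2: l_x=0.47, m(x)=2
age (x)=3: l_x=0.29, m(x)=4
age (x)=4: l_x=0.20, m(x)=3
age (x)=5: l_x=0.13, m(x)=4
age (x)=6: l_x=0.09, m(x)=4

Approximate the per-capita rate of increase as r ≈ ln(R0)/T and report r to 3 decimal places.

R0 = Σ lx·mx = 0 + 2.07 + 0.94 + 1.16 + 0.6 + 0.52 + 0.36 = 5.65
Σ x·lx·mx = 14.59; T = 14.59/5.65 = 2.5823…
r ≈ ln(R0)/T = ln(5.65)/2.5823… = 0.67059… → 0.671

0.671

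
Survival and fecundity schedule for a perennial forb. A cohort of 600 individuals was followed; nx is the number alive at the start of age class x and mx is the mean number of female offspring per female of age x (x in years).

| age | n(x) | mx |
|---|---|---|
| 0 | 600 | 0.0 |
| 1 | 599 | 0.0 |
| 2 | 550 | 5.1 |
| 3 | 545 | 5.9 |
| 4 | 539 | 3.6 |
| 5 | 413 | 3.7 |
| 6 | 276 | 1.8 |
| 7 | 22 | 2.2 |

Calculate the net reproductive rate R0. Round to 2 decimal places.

lx = nx/n0 = nx/600: 1, 0.99833…, 0.91667…, 0.90833…, 0.89833…, 0.68833…, 0.46, 0.03667…
lx·mx by age: 0, 0, 4.675…, 5.359167…, 3.234…, 2.546833…, 0.828, 0.080667…
R0 = Σ lx·mx = 16.723667… → 16.72

16.72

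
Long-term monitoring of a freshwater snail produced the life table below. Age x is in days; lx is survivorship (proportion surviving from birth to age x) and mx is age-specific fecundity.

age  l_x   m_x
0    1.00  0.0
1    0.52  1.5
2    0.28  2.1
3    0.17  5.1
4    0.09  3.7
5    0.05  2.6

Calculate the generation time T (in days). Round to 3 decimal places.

2.424

lx·mx: 0, 0.78, 0.588, 0.867, 0.333, 0.13 → R0 = 2.698
x·lx·mx: 0, 0.78, 1.176, 2.601, 1.332, 0.65 → Σ = 6.539
T = 6.539 / 2.698 = 2.423647… → 2.424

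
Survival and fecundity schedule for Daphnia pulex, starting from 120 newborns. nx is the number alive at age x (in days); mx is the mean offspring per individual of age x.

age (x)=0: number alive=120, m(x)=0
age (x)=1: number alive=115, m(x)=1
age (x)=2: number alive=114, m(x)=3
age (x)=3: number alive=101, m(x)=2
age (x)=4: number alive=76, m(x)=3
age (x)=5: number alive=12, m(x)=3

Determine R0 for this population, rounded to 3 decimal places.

7.692

lx = nx/n0 = nx/120: 1, 0.95833…, 0.95, 0.84167…, 0.63333…, 0.1
lx·mx by age: 0, 0.958333…, 2.85, 1.683333…, 1.9…, 0.3
R0 = Σ lx·mx = 7.691667… → 7.692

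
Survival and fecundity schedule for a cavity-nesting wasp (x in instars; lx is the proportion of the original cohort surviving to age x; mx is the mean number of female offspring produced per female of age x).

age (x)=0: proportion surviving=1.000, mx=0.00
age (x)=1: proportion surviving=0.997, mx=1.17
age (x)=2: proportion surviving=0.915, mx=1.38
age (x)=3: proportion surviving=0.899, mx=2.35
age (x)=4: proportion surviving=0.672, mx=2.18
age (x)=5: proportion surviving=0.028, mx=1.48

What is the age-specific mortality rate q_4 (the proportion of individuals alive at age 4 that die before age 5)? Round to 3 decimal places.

q_4 = (l_4 − l_5) / l_4 = (0.672 − 0.028) / 0.672
     = 0.644 / 0.672 = 0.958333… → 0.958

0.958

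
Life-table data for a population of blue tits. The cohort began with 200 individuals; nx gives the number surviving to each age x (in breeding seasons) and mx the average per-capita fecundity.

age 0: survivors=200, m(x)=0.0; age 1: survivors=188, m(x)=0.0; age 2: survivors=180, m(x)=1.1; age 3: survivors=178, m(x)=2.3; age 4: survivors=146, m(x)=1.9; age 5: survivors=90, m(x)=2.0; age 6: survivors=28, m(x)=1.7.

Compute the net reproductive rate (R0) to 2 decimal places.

5.56

lx = nx/n0 = nx/200: 1, 0.94, 0.9, 0.89, 0.73, 0.45, 0.14
lx·mx by age: 0, 0, 0.99, 2.047, 1.387, 0.9, 0.238
R0 = Σ lx·mx = 5.562 → 5.56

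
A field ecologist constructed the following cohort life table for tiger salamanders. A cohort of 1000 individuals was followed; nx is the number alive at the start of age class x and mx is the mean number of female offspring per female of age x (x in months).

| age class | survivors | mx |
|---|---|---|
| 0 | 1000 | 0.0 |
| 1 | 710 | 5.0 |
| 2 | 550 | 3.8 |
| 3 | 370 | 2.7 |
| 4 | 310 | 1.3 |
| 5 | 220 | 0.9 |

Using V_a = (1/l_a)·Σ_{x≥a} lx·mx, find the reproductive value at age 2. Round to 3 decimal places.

6.709

lx = nx/n0 = nx/1000: 1, 0.71, 0.55, 0.37, 0.31, 0.22
lx·mx for x ≥ 2: 2.09, 0.999, 0.403, 0.198 → sum = 3.69
V_2 = 3.69 / l_2 = 3.69 / 0.55 = 6.709091… → 6.709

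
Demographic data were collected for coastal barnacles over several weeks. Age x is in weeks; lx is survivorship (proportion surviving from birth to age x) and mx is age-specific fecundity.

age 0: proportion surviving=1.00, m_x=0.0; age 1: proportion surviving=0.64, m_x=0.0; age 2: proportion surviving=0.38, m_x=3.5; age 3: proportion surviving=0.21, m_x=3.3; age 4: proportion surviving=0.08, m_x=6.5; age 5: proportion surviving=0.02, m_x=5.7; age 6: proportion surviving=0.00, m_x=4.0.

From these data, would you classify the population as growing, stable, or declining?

growing

R0 = Σ lx·mx = 0 + 0 + 1.33 + 0.693 + 0.52 + 0.114 + 0 = 2.657
R0 > 1, so the population is growing.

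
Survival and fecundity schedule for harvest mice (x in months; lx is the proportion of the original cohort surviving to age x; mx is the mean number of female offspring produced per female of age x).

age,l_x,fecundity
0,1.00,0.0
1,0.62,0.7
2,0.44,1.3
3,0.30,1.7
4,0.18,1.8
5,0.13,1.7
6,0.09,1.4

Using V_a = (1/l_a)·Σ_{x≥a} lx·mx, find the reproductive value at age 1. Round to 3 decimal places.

3.527

lx·mx for x ≥ 1: 0.434, 0.572, 0.51, 0.324, 0.221, 0.126 → sum = 2.187
V_1 = 2.187 / l_1 = 2.187 / 0.62 = 3.527419… → 3.527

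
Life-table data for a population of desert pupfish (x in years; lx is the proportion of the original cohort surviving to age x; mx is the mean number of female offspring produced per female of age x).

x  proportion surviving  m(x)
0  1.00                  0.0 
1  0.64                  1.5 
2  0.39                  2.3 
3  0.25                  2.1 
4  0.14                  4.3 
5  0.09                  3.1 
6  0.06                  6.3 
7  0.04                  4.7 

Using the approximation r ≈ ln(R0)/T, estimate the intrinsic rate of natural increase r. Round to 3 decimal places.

0.439

R0 = Σ lx·mx = 0 + 0.96 + 0.897 + 0.525 + 0.602 + 0.279 + 0.378 + 0.188 = 3.829
Σ x·lx·mx = 11.716; T = 11.716/3.829 = 3.05981…
r ≈ ln(R0)/T = ln(3.829)/3.05981… = 0.43879… → 0.439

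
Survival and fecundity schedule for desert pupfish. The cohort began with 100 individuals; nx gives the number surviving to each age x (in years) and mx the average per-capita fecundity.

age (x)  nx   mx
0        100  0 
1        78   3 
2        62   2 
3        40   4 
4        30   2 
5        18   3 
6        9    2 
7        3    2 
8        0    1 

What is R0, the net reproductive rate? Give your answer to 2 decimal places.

lx = nx/n0 = nx/100: 1, 0.78, 0.62, 0.4, 0.3, 0.18, 0.09, 0.03, 0
lx·mx by age: 0, 2.34, 1.24, 1.6, 0.6, 0.54, 0.18, 0.06, 0
R0 = Σ lx·mx = 6.56 → 6.56

6.56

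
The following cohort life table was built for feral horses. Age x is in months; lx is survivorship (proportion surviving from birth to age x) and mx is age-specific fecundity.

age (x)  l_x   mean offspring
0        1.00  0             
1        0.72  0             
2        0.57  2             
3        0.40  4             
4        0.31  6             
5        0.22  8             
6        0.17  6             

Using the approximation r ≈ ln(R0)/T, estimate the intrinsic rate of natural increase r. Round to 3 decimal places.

R0 = Σ lx·mx = 0 + 0 + 1.14 + 1.6 + 1.86 + 1.76 + 1.02 = 7.38
Σ x·lx·mx = 29.44; T = 29.44/7.38 = 3.98916…
r ≈ ln(R0)/T = ln(7.38)/3.98916… = 0.50105… → 0.501

0.501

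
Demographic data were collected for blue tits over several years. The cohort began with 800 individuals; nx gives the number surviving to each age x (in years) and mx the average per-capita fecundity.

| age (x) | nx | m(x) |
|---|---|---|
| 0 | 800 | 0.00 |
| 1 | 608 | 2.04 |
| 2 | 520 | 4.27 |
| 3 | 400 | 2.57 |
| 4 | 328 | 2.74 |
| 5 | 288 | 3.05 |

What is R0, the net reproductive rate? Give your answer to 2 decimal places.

7.83

lx = nx/n0 = nx/800: 1, 0.76, 0.65, 0.5, 0.41, 0.36
lx·mx by age: 0, 1.5504, 2.7755, 1.285, 1.1234, 1.098
R0 = Σ lx·mx = 7.8323 → 7.83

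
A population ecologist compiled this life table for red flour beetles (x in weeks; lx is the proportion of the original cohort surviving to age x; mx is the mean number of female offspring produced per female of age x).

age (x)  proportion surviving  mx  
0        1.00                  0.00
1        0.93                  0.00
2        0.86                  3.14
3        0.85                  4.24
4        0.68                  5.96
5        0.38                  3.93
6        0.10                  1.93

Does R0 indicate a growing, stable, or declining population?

R0 = Σ lx·mx = 0 + 0 + 2.7004 + 3.604 + 4.0528 + 1.4934 + 0.193 = 12.0436
R0 > 1, so the population is growing.

growing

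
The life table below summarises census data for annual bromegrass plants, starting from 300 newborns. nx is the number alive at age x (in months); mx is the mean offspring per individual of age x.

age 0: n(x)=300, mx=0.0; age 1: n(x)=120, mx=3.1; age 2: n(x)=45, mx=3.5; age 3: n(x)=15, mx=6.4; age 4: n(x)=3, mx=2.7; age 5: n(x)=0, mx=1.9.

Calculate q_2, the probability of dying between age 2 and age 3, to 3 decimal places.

0.667

lx = nx/n0 = nx/300: 1, 0.4, 0.15, 0.05, 0.01, 0
q_2 = (l_2 − l_3) / l_2 = (0.15 − 0.05) / 0.15
     = 0.1 / 0.15 = 0.666667… → 0.667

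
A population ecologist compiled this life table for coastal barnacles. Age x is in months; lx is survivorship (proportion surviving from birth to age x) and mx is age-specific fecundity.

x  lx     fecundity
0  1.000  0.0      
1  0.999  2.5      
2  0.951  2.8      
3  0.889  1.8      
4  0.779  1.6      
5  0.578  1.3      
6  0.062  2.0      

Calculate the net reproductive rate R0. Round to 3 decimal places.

8.882

lx·mx by age: 0, 2.4975, 2.6628, 1.6002, 1.2464, 0.7514, 0.124
R0 = Σ lx·mx = 8.8823 → 8.882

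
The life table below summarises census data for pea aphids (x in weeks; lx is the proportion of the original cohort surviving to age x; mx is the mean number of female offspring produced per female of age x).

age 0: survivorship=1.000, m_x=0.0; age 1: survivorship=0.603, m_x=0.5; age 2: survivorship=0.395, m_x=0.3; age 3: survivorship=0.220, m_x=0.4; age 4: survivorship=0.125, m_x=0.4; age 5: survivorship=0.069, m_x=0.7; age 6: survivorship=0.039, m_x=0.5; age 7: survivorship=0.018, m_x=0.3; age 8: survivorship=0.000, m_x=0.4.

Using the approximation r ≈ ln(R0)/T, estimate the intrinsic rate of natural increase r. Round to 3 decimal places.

R0 = Σ lx·mx = 0 + 0.3015 + 0.1185 + 0.088 + 0.05 + 0.0483 + 0.0195 + 0.0054 + 0 = 0.6312
Σ x·lx·mx = 1.3988; T = 1.3988/0.6312 = 2.2161…
r ≈ ln(R0)/T = ln(0.6312)/2.2161… = -0.20763… → -0.208

-0.208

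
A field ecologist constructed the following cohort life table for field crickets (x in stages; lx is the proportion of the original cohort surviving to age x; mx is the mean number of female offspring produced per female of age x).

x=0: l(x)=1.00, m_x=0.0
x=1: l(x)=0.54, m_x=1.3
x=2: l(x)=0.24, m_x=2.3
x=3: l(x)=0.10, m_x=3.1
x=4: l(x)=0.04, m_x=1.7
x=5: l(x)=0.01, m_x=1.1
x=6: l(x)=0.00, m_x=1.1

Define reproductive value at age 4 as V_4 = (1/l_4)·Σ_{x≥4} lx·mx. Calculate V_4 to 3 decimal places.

lx·mx for x ≥ 4: 0.068, 0.011, 0 → sum = 0.079
V_4 = 0.079 / l_4 = 0.079 / 0.04 = 1.975 → 1.975

1.975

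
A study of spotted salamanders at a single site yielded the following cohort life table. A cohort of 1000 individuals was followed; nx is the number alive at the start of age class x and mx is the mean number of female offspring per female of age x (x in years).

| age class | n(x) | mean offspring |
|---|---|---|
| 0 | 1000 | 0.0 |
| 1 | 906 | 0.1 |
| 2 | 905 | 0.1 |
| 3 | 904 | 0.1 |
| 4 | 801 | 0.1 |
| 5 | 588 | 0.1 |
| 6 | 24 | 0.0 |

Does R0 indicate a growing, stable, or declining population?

declining

lx = nx/n0 = nx/1000: 1, 0.906, 0.905, 0.904, 0.801, 0.588, 0.024
R0 = Σ lx·mx = 0 + 0.0906 + 0.0905 + 0.0904 + 0.0801 + 0.0588 + 0 = 0.4104
R0 < 1, so the population is declining.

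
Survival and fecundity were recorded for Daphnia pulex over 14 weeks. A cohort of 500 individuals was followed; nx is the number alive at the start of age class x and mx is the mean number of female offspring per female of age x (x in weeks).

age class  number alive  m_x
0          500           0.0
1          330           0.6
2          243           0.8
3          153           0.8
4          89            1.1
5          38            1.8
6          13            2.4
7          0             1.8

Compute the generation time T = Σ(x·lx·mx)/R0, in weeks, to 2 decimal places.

lx = nx/n0 = nx/500: 1, 0.66, 0.486, 0.306, 0.178, 0.076, 0.026, 0
lx·mx: 0, 0.396, 0.3888, 0.2448, 0.1958, 0.1368, 0.0624, 0 → R0 = 1.4246
x·lx·mx: 0, 0.396, 0.7776, 0.7344, 0.7832, 0.684, 0.3744, 0 → Σ = 3.7496
T = 3.7496 / 1.4246 = 2.632037… → 2.63

2.63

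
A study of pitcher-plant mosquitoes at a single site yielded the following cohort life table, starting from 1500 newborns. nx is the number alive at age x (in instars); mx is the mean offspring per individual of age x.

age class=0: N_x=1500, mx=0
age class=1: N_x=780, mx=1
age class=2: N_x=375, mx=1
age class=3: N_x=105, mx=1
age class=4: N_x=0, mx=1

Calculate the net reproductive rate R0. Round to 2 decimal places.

0.84

lx = nx/n0 = nx/1500: 1, 0.52, 0.25, 0.07, 0
lx·mx by age: 0, 0.52, 0.25, 0.07, 0
R0 = Σ lx·mx = 0.84 → 0.84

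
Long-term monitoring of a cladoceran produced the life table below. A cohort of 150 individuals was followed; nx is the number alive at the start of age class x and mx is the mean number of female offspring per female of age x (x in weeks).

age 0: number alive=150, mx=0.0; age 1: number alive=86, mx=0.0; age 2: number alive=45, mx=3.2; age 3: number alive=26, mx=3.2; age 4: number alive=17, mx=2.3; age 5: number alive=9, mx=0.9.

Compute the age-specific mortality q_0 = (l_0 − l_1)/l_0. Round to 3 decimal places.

0.427

lx = nx/n0 = nx/150: 1, 0.57333…, 0.3, 0.17333…, 0.11333…, 0.06
q_0 = (l_0 − l_1) / l_0 = (1 − 0.573333…) / 1
     = 0.426667… / 1 = 0.426667… → 0.427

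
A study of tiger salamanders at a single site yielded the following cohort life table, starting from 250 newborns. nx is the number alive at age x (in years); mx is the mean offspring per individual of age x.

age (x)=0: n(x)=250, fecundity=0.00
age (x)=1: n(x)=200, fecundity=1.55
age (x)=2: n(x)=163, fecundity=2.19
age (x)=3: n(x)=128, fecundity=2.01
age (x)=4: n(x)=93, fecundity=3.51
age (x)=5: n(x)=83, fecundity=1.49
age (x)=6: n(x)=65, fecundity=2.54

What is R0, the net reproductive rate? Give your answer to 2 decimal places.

6.16

lx = nx/n0 = nx/250: 1, 0.8, 0.652, 0.512, 0.372, 0.332, 0.26
lx·mx by age: 0, 1.24, 1.42788, 1.02912, 1.30572, 0.49468, 0.6604
R0 = Σ lx·mx = 6.1578 → 6.16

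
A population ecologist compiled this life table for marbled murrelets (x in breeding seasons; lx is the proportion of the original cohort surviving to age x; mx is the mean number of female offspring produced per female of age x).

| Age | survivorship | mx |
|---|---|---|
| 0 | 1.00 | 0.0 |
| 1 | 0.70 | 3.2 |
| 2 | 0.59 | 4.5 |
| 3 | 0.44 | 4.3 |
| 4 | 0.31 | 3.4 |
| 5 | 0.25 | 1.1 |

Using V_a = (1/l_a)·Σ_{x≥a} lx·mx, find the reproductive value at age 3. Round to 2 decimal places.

7.32

lx·mx for x ≥ 3: 1.892, 1.054, 0.275 → sum = 3.221
V_3 = 3.221 / l_3 = 3.221 / 0.44 = 7.320455… → 7.32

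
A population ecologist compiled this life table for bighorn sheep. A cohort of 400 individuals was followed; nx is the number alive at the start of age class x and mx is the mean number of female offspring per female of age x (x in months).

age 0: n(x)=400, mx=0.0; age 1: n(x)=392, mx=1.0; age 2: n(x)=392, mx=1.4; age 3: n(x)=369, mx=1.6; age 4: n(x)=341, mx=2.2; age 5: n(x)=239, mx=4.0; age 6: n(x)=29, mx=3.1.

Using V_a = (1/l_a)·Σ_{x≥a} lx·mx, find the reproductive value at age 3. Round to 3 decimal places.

6.467

lx = nx/n0 = nx/400: 1, 0.98, 0.98, 0.9225, 0.8525, 0.5975, 0.0725
lx·mx for x ≥ 3: 1.476, 1.8755, 2.39, 0.22475 → sum = 5.96625
V_3 = 5.96625 / l_3 = 5.96625 / 0.9225 = 6.46748… → 6.467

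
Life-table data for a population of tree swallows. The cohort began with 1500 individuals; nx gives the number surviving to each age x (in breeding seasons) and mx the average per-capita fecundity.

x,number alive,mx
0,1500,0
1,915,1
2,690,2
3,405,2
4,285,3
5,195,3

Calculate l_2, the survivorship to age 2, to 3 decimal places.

l_2 = n_2/n_0 = 690/1500 = 0.46 → 0.460

0.460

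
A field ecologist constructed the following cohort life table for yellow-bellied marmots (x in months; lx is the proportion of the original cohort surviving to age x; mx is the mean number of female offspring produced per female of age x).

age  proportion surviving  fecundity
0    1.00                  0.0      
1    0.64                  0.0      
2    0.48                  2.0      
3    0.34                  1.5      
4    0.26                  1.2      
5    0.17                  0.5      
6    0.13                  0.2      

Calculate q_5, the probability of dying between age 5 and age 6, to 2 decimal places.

0.24

q_5 = (l_5 − l_6) / l_5 = (0.17 − 0.13) / 0.17
     = 0.04 / 0.17 = 0.235294… → 0.24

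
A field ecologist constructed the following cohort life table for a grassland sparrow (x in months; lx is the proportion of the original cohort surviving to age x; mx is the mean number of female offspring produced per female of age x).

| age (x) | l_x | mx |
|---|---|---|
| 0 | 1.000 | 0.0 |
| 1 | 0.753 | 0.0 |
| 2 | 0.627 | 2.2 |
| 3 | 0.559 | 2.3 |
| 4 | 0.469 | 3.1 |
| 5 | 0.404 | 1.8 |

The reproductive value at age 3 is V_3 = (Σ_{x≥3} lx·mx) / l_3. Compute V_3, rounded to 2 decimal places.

6.20

lx·mx for x ≥ 3: 1.2857, 1.4539, 0.7272 → sum = 3.4668
V_3 = 3.4668 / l_3 = 3.4668 / 0.559 = 6.201789… → 6.20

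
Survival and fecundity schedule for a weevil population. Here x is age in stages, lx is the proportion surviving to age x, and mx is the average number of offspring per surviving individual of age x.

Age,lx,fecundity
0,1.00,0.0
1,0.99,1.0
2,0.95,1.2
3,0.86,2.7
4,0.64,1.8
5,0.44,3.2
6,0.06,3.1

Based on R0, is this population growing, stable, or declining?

growing

R0 = Σ lx·mx = 0 + 0.99 + 1.14 + 2.322 + 1.152 + 1.408 + 0.186 = 7.198
R0 > 1, so the population is growing.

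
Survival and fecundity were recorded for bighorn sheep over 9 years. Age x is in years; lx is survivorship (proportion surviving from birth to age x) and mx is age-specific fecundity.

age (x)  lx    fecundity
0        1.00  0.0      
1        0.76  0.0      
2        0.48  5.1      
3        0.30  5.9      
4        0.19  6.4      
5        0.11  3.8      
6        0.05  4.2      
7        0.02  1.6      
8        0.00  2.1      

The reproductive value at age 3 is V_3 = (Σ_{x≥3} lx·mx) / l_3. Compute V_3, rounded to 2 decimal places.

12.15

lx·mx for x ≥ 3: 1.77, 1.216, 0.418, 0.21, 0.032, 0 → sum = 3.646
V_3 = 3.646 / l_3 = 3.646 / 0.3 = 12.153333… → 12.15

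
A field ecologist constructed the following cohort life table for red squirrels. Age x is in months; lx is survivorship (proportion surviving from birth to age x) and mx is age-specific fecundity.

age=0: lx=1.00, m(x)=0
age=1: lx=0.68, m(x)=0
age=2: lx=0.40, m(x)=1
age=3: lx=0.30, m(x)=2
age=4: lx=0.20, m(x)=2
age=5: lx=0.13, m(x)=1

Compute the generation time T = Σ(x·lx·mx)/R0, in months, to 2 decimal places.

3.17

lx·mx: 0, 0, 0.4, 0.6, 0.4, 0.13 → R0 = 1.53
x·lx·mx: 0, 0, 0.8, 1.8, 1.6, 0.65 → Σ = 4.85
T = 4.85 / 1.53 = 3.169935… → 3.17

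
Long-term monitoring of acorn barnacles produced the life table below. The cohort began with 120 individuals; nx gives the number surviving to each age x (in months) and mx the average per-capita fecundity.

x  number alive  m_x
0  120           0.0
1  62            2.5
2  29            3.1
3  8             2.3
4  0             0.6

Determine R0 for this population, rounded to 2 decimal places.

2.19

lx = nx/n0 = nx/120: 1, 0.51667…, 0.24167…, 0.06667…, 0
lx·mx by age: 0, 1.291667…, 0.749167…, 0.153333…, 0
R0 = Σ lx·mx = 2.194167… → 2.19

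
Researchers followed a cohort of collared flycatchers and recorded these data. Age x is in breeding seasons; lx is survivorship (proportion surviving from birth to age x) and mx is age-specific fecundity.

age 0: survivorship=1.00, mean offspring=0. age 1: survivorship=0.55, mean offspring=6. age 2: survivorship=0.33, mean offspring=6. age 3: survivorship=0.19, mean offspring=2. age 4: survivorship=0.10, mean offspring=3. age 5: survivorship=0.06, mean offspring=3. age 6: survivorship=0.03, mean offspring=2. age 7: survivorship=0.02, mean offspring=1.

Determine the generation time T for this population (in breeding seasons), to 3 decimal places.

1.768

lx·mx: 0, 3.3, 1.98, 0.38, 0.3, 0.18, 0.06, 0.02 → R0 = 6.22
x·lx·mx: 0, 3.3, 3.96, 1.14, 1.2, 0.9, 0.36, 0.14 → Σ = 11
T = 11 / 6.22 = 1.768489… → 1.768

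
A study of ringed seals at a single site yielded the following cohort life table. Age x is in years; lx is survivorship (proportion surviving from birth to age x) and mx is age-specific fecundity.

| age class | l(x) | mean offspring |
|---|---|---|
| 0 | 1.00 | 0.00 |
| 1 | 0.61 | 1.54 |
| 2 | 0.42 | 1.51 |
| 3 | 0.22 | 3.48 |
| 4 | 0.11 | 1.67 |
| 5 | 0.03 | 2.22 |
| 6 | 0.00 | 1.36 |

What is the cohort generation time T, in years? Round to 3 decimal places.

2.152

lx·mx: 0, 0.9394, 0.6342, 0.7656, 0.1837, 0.0666, 0 → R0 = 2.5895
x·lx·mx: 0, 0.9394, 1.2684, 2.2968, 0.7348, 0.333, 0 → Σ = 5.5724
T = 5.5724 / 2.5895 = 2.151921… → 2.152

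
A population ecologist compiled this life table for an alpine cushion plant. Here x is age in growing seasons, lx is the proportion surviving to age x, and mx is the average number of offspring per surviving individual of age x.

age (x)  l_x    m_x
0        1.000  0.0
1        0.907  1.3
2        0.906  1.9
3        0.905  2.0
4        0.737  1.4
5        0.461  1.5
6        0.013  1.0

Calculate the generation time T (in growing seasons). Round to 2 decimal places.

2.75

lx·mx: 0, 1.1791, 1.7214, 1.81, 1.0318, 0.6915, 0.013 → R0 = 6.4468
x·lx·mx: 0, 1.1791, 3.4428, 5.43, 4.1272, 3.4575, 0.078 → Σ = 17.7146
T = 17.7146 / 6.4468 = 2.747813… → 2.75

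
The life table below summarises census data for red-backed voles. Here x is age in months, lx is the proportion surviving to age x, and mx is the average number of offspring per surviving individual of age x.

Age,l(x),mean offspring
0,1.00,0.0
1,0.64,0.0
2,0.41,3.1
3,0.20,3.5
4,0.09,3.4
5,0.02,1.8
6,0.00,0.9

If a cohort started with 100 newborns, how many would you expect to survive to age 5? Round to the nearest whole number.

Expected survivors = N0 · l_5 = 100 × 0.02 = 2 → 2

2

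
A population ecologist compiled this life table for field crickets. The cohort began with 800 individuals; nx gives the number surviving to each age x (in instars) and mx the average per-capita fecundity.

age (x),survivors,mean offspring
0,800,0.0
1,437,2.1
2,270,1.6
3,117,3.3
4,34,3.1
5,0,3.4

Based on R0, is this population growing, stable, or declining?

growing

lx = nx/n0 = nx/800: 1, 0.54625, 0.3375, 0.14625, 0.0425, 0
R0 = Σ lx·mx = 0 + 1.147125 + 0.54 + 0.482625 + 0.13175 + 0 = 2.3015
R0 > 1, so the population is growing.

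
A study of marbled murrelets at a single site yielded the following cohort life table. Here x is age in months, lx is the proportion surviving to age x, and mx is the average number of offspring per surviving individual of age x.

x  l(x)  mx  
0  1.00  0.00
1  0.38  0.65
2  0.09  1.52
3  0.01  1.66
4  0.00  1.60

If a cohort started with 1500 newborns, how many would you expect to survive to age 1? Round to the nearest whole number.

Expected survivors = N0 · l_1 = 1500 × 0.38 = 570 → 570

570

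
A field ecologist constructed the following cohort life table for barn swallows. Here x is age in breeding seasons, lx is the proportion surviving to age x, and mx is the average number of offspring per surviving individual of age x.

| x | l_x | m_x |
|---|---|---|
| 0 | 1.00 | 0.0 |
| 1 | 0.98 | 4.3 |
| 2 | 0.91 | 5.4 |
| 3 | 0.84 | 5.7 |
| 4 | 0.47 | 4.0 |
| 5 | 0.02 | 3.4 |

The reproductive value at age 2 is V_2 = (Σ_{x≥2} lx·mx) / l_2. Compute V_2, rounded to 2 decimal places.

lx·mx for x ≥ 2: 4.914, 4.788, 1.88, 0.068 → sum = 11.65
V_2 = 11.65 / l_2 = 11.65 / 0.91 = 12.802198… → 12.80

12.80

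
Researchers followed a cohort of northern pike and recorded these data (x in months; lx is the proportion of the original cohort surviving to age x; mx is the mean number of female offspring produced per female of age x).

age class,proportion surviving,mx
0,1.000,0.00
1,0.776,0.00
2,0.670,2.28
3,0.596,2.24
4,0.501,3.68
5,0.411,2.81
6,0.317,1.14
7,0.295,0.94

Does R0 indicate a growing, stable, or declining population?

growing

R0 = Σ lx·mx = 0 + 0 + 1.5276 + 1.33504 + 1.84368 + 1.15491 + 0.36138 + 0.2773 = 6.49991
R0 > 1, so the population is growing.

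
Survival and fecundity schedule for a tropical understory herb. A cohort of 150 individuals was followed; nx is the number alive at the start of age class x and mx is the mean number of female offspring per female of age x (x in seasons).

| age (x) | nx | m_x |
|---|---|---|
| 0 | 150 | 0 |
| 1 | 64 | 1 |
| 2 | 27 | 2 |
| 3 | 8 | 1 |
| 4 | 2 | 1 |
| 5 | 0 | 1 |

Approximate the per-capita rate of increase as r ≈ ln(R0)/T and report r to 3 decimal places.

lx = nx/n0 = nx/150: 1, 0.42667…, 0.18, 0.05333…, 0.01333…, 0
R0 = Σ lx·mx = 0 + 0.42667… + 0.36 + 0.05333… + 0.01333… + 0 = 0.853333…
Σ x·lx·mx = 1.36…; T = 1.36…/0.853333… = 1.59375…
r ≈ ln(R0)/T = ln(0.853333…)/1.59375… = -0.09952… → -0.100

-0.100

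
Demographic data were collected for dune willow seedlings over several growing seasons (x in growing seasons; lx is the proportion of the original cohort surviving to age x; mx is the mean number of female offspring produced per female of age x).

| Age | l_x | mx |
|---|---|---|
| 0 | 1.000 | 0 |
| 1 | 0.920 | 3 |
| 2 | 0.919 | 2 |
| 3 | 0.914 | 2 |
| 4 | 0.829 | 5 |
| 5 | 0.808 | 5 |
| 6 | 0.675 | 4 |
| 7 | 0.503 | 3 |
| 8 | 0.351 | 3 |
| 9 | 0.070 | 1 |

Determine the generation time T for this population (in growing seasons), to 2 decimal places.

4.24

lx·mx: 0, 2.76, 1.838, 1.828, 4.145, 4.04, 2.7, 1.509, 1.053, 0.07 → R0 = 19.943
x·lx·mx: 0, 2.76, 3.676, 5.484, 16.58, 20.2, 16.2, 10.563, 8.424, 0.63 → Σ = 84.517
T = 84.517 / 19.943 = 4.237928… → 4.24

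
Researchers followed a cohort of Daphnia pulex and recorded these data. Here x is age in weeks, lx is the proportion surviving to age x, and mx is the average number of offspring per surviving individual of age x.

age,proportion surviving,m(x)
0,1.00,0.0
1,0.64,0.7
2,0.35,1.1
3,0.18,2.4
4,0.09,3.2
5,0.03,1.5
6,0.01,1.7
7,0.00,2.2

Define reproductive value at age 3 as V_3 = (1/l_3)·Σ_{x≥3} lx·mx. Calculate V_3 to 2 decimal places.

4.34

lx·mx for x ≥ 3: 0.432, 0.288, 0.045, 0.017, 0 → sum = 0.782
V_3 = 0.782 / l_3 = 0.782 / 0.18 = 4.344444… → 4.34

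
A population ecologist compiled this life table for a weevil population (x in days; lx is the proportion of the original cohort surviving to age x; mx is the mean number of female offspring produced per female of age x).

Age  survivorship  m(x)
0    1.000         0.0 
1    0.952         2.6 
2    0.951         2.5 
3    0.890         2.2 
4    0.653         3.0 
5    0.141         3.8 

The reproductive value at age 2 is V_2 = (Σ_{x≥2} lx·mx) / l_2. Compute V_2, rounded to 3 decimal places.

lx·mx for x ≥ 2: 2.3775, 1.958, 1.959, 0.5358 → sum = 6.8303
V_2 = 6.8303 / l_2 = 6.8303 / 0.951 = 7.182229… → 7.182

7.182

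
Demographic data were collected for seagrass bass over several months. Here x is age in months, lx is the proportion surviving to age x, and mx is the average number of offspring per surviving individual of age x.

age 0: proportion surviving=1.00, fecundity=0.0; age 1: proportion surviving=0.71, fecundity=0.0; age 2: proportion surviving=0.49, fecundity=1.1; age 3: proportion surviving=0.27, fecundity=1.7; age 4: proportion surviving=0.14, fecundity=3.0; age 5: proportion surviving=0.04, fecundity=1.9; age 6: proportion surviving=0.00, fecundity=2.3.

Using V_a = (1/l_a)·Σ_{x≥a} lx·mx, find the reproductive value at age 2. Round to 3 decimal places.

3.049

lx·mx for x ≥ 2: 0.539, 0.459, 0.42, 0.076, 0 → sum = 1.494
V_2 = 1.494 / l_2 = 1.494 / 0.49 = 3.04898… → 3.049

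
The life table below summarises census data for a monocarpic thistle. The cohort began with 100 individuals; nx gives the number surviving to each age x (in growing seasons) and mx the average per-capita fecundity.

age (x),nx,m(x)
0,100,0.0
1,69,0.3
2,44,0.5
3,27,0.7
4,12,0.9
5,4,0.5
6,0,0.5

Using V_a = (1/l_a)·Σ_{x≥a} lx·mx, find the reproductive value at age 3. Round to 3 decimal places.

1.174

lx = nx/n0 = nx/100: 1, 0.69, 0.44, 0.27, 0.12, 0.04, 0
lx·mx for x ≥ 3: 0.189, 0.108, 0.02, 0 → sum = 0.317
V_3 = 0.317 / l_3 = 0.317 / 0.27 = 1.174074… → 1.174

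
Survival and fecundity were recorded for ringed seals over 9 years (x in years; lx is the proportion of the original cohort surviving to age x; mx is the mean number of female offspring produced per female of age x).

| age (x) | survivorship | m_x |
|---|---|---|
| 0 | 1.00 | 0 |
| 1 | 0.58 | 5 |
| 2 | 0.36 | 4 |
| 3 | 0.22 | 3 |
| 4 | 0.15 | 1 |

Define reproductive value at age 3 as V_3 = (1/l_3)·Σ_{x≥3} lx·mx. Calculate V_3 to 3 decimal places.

3.682

lx·mx for x ≥ 3: 0.66, 0.15 → sum = 0.81
V_3 = 0.81 / l_3 = 0.81 / 0.22 = 3.681818… → 3.682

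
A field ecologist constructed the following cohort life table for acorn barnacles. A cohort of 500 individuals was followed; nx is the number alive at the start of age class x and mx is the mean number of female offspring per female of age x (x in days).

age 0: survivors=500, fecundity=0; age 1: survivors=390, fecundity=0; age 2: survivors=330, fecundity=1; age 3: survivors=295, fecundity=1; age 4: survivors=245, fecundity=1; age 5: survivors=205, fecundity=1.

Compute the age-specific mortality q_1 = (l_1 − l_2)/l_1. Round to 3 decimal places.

lx = nx/n0 = nx/500: 1, 0.78, 0.66, 0.59, 0.49, 0.41
q_1 = (l_1 − l_2) / l_1 = (0.78 − 0.66) / 0.78
     = 0.12 / 0.78 = 0.153846… → 0.154

0.154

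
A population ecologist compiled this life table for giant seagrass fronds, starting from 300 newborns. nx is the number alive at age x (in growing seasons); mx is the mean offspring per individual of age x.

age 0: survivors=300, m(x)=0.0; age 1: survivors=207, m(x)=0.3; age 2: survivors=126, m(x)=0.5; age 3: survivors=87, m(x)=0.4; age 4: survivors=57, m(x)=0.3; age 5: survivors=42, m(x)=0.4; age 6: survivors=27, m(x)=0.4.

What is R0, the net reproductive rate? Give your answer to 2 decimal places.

lx = nx/n0 = nx/300: 1, 0.69, 0.42, 0.29, 0.19, 0.14, 0.09
lx·mx by age: 0, 0.207, 0.21, 0.116, 0.057, 0.056, 0.036
R0 = Σ lx·mx = 0.682 → 0.68

0.68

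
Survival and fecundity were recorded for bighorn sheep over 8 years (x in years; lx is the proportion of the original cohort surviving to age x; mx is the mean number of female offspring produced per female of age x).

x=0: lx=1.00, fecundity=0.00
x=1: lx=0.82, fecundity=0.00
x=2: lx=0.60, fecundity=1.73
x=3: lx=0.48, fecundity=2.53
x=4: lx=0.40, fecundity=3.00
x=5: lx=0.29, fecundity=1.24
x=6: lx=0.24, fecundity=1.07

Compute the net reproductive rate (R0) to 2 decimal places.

lx·mx by age: 0, 0, 1.038, 1.2144, 1.2, 0.3596, 0.2568
R0 = Σ lx·mx = 4.0688 → 4.07

4.07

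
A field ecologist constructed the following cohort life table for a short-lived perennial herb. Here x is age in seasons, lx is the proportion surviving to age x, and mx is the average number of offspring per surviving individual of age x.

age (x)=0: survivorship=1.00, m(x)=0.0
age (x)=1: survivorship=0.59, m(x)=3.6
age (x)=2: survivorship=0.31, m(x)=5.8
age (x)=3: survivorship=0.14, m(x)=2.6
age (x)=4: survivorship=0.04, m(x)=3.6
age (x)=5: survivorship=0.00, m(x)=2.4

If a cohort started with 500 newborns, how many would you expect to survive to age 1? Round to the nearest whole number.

Expected survivors = N0 · l_1 = 500 × 0.59 = 295 → 295

295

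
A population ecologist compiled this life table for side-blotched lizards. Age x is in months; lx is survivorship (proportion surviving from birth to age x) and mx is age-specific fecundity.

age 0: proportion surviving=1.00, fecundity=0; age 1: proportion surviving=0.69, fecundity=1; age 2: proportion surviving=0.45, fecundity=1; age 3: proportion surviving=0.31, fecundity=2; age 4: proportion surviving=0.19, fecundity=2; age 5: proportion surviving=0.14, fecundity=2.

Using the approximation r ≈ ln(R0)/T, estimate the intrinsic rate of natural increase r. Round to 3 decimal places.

R0 = Σ lx·mx = 0 + 0.69 + 0.45 + 0.62 + 0.38 + 0.28 = 2.42
Σ x·lx·mx = 6.37; T = 6.37/2.42 = 2.63223…
r ≈ ln(R0)/T = ln(2.42)/2.63223… = 0.33575… → 0.336

0.336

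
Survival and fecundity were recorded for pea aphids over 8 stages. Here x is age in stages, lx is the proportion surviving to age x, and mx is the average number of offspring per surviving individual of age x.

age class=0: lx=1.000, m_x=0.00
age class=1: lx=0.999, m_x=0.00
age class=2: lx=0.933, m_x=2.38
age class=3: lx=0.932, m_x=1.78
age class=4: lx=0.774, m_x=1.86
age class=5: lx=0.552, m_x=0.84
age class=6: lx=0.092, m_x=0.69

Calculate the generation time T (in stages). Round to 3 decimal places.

3.058

lx·mx: 0, 0, 2.22054, 1.65896, 1.43964, 0.46368, 0.06348 → R0 = 5.8463
x·lx·mx: 0, 0, 4.44108, 4.97688, 5.75856, 2.3184, 0.38088 → Σ = 17.8758
T = 17.8758 / 5.8463 = 3.057626… → 3.058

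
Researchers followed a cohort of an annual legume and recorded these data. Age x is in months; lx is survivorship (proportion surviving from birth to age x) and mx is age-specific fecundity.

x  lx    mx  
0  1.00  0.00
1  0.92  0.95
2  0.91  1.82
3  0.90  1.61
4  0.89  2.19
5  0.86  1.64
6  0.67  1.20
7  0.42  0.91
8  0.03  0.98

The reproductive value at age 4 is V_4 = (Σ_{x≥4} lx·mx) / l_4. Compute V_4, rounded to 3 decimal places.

5.141

lx·mx for x ≥ 4: 1.9491, 1.4104, 0.804, 0.3822, 0.0294 → sum = 4.5751
V_4 = 4.5751 / l_4 = 4.5751 / 0.89 = 5.140562… → 5.141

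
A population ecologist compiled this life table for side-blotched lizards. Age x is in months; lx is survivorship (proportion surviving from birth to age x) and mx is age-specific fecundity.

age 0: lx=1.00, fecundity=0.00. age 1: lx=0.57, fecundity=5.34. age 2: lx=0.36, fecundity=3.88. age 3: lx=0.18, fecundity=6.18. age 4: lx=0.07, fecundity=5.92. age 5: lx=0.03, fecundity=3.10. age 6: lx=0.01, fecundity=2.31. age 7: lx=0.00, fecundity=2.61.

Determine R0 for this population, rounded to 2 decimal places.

lx·mx by age: 0, 3.0438, 1.3968, 1.1124, 0.4144, 0.093, 0.0231, 0
R0 = Σ lx·mx = 6.0835 → 6.08

6.08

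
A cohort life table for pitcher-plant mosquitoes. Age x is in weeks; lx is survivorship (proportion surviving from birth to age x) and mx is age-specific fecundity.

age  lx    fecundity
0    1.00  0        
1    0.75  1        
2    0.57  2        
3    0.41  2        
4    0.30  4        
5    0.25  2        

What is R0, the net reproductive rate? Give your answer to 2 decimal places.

4.41

lx·mx by age: 0, 0.75, 1.14, 0.82, 1.2, 0.5
R0 = Σ lx·mx = 4.41 → 4.41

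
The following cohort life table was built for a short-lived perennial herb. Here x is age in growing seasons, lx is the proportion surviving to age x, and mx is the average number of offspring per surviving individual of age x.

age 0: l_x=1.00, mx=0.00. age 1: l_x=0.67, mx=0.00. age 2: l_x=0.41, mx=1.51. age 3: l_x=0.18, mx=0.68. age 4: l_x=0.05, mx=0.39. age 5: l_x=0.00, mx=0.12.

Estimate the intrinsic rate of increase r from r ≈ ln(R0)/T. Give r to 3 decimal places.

R0 = Σ lx·mx = 0 + 0 + 0.6191 + 0.1224 + 0.0195 + 0 = 0.761
Σ x·lx·mx = 1.6834; T = 1.6834/0.761 = 2.21209…
r ≈ ln(R0)/T = ln(0.761)/2.21209… = -0.12347… → -0.123

-0.123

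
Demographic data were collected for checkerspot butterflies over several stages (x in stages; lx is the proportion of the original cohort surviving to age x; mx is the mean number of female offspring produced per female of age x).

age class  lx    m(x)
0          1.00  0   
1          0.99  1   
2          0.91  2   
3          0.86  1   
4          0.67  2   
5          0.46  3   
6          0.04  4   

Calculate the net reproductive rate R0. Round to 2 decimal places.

6.55

lx·mx by age: 0, 0.99, 1.82, 0.86, 1.34, 1.38, 0.16
R0 = Σ lx·mx = 6.55 → 6.55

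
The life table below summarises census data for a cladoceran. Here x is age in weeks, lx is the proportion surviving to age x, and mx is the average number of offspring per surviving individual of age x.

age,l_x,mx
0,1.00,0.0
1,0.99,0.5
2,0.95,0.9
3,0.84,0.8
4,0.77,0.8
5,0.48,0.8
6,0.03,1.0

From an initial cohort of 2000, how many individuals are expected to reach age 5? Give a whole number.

960

Expected survivors = N0 · l_5 = 2000 × 0.48 = 960 → 960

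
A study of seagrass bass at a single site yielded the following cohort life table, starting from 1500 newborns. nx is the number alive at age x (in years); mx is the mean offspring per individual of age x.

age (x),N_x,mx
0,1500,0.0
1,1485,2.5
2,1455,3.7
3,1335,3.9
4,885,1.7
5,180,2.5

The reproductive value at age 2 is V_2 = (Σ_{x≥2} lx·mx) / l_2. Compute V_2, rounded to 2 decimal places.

8.62

lx = nx/n0 = nx/1500: 1, 0.99, 0.97, 0.89, 0.59, 0.12
lx·mx for x ≥ 2: 3.589, 3.471, 1.003, 0.3 → sum = 8.363
V_2 = 8.363 / l_2 = 8.363 / 0.97 = 8.621649… → 8.62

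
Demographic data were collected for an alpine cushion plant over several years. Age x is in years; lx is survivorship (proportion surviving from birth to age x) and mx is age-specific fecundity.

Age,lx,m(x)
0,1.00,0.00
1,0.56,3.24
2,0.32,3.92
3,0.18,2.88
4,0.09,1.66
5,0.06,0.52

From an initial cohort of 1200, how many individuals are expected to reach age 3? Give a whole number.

Expected survivors = N0 · l_3 = 1200 × 0.18 = 216 → 216

216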